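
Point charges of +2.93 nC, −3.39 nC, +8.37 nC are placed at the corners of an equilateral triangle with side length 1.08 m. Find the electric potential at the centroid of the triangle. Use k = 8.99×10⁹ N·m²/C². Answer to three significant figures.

114 V

Electric potential is a scalar, so the contributions from each charge add algebraically: V = Σ kqᵢ/rᵢ.
The distance from each vertex to the centroid is a/√3 = 0.624 m.
V = k[(2.93×10⁻⁹)/(0.624) + (-3.39×10⁻⁹)/(0.624) + (8.37×10⁻⁹)/(0.624)] = 114 V.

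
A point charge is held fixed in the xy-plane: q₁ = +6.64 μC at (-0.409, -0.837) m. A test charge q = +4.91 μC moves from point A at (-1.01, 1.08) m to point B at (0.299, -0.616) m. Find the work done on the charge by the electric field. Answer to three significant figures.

-0.249 J

The work done by the electric force is W_field = −ΔU = −q(V_B − V_A) = q(V_A − V_B).
At A: distance to the source charge is 2.01 m; V_A = kq₁/r = 2.97×10⁴ V.
At B: distance to the source charge is 0.742 m; V_B = kq₁/r = 8.05×10⁴ V.
ΔV = V_B − V_A = 5.08×10⁴ V.
W_field = −qΔV = −(4.91×10⁻⁶ C)(5.08×10⁴ V) = -0.249 J.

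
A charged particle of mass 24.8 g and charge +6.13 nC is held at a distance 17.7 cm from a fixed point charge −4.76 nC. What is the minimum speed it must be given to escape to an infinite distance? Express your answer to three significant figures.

To just escape, total mechanical energy must reach zero at infinity: ½mv²_min + U = 0, so ½mv²_min = −U = |kQq|/r.
|U| = |kQq|/r = (8.99×10⁹ N·m²/C²)(4.76×10⁻⁹)(6.13×10⁻⁹)/(0.177) = 1.48×10⁻⁶ J.
v_min = √(2|U|/m) = √(2·1.48×10⁻⁶/0.0248) = 0.0109 m/s.

0.0109 m/s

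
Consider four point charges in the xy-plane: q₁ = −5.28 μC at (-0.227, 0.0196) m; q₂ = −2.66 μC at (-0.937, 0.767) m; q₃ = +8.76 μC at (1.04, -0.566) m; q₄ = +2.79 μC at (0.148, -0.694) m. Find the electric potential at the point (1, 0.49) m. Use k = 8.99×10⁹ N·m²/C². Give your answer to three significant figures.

Electric potential is a scalar, so the contributions from each charge add algebraically: V = Σ kqᵢ/rᵢ.
Distances from the field point to each charge: r₁ = 1.31 m, r₂ = 1.96 m, r₃ = 1.06 m, r₄ = 1.46 m.
V = k[(-5.28×10⁻⁶)/(1.31) + (-2.66×10⁻⁶)/(1.96) + (8.76×10⁻⁶)/(1.06) + (2.79×10⁻⁶)/(1.46)] = 4.34×10⁴ V.

4.34×10⁴ V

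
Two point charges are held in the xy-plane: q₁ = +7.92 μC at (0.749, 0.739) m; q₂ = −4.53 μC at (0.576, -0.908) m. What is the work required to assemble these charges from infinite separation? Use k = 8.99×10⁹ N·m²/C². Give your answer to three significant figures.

The assembly work is the sum of pairwise potential energies, U = Σ_{i<j} kqᵢqⱼ/rᵢⱼ.
Pair separations: r₁₂ = 1.66 m.
U = (-0.195) = -0.195 J.

-0.195 J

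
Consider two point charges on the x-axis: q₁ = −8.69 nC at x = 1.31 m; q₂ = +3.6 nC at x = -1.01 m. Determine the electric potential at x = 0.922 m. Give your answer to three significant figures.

Electric potential is a scalar, so the contributions from each charge add algebraically: V = Σ kqᵢ/rᵢ.
Distances from the field point to each charge: r₁ = 0.388 m, r₂ = 1.93 m.
V = k[(-8.69×10⁻⁹)/(0.388) + (3.60×10⁻⁹)/(1.93)] = -185 V.

-185 V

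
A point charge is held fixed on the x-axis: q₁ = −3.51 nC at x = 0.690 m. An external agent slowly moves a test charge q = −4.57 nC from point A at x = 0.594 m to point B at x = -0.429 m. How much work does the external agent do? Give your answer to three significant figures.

-1.37×10⁻⁶ J

For quasistatic motion the external work equals the change in potential energy: W_ext = qΔV = q(V_B − V_A).
At A: distance to the source charge is 0.0960 m; V_A = kq₁/r = -329 V.
At B: distance to the source charge is 1.12 m; V_B = kq₁/r = -28.2 V.
ΔV = V_B − V_A = 300 V.
W_ext = qΔV = (-4.57×10⁻⁹ C)(300 V) = -1.37×10⁻⁶ J.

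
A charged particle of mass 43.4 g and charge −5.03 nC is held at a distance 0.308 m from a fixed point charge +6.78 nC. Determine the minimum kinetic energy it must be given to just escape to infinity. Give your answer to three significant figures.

To just escape, total mechanical energy must reach zero at infinity: ½mv²_min + U = 0, so ½mv²_min = −U = |kQq|/r.
|U| = |kQq|/r = (8.99×10⁹ N·m²/C²)(6.78×10⁻⁹)(5.03×10⁻⁹)/(0.308) = 9.95×10⁻⁷ J.

9.95×10⁻⁷ J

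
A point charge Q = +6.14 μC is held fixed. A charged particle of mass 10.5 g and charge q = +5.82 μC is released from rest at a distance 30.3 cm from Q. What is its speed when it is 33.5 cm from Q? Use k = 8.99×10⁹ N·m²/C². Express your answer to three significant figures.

Only the electrostatic force acts, so mechanical energy is conserved: ½mv² = U₁ − U₂ = kQq(1/r₁ − 1/r₂).
U₁ − U₂ = (8.99×10⁹ N·m²/C²)(6.14×10⁻⁶ C)(5.82×10⁻⁶ C)(1/0.303 − 1/0.335) = 0.101 J.
v = √(2·0.101/0.0105) = 4.39 m/s.

4.39 m/s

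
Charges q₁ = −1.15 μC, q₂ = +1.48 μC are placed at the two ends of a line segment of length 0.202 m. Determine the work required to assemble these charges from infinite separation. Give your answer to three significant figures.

-0.0757 J

The assembly work is the sum of pairwise potential energies, U = Σ_{i<j} kqᵢqⱼ/rᵢⱼ.
The separation is r = 0.202 m.
U = (-0.0757) = -0.0757 J.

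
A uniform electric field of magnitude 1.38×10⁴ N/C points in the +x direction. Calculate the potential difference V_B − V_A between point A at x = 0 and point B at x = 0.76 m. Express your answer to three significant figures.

In a uniform field, potential decreases in the direction of E: V_B − V_A = −E·Δx.
V_B − V_A = −(1.38×10⁴ V/m)(0.760 m) = -1.05×10⁴ V.

-1.05×10⁴ V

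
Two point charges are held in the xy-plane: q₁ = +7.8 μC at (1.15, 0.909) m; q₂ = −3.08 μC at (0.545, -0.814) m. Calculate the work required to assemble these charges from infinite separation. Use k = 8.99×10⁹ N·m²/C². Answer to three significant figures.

-0.118 J

The assembly work is the sum of pairwise potential energies, U = Σ_{i<j} kqᵢqⱼ/rᵢⱼ.
Pair separations: r₁₂ = 1.83 m.
U = (-0.118) = -0.118 J.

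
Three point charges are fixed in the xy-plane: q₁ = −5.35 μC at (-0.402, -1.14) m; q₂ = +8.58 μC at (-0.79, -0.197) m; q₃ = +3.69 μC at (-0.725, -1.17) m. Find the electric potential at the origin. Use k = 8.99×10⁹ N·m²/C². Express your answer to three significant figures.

Electric potential is a scalar, so the contributions from each charge add algebraically: V = Σ kqᵢ/rᵢ.
Distances from the field point to each charge: r₁ = 1.21 m, r₂ = 0.814 m, r₃ = 1.38 m.
V = k[(-5.35×10⁻⁶)/(1.21) + (8.58×10⁻⁶)/(0.814) + (3.69×10⁻⁶)/(1.38)] = 7.90×10⁴ V.

7.90×10⁴ V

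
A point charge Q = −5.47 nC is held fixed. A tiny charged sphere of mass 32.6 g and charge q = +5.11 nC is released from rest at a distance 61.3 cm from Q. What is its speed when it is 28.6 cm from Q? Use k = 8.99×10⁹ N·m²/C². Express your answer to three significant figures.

Only the electrostatic force acts, so mechanical energy is conserved: ½mv² = U₁ − U₂ = kQq(1/r₁ − 1/r₂).
U₁ − U₂ = (8.99×10⁹ N·m²/C²)(-5.47×10⁻⁹ C)(5.11×10⁻⁹ C)(1/0.613 − 1/0.286) = 4.69×10⁻⁷ J.
v = √(2·4.69×10⁻⁷/0.0326) = 5.36×10⁻³ m/s.

5.36×10⁻³ m/s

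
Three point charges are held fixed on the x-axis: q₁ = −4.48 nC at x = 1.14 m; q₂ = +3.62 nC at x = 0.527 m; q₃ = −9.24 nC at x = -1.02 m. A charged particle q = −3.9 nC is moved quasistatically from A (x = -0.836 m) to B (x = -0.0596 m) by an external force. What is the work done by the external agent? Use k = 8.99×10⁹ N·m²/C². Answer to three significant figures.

-1.50×10⁻⁶ J

For quasistatic motion the external work equals the change in potential energy: W_ext = qΔV = q(V_B − V_A).
At A: distances to the source charges are 1.98 m, 1.36 m, 0.184 m; V_A = Σ kqᵢ/rᵢ = -448 V.
At B: distances to the source charges are 1.20 m, 0.587 m, 0.960 m; V_B = Σ kqᵢ/rᵢ = -64.6 V.
ΔV = V_B − V_A = 383 V.
W_ext = qΔV = (-3.90×10⁻⁹ C)(383 V) = -1.50×10⁻⁶ J.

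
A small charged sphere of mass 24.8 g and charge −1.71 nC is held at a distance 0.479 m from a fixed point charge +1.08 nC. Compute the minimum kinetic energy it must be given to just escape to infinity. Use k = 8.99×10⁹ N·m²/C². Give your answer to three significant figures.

3.47×10⁻⁸ J

To just escape, total mechanical energy must reach zero at infinity: ½mv²_min + U = 0, so ½mv²_min = −U = |kQq|/r.
|U| = |kQq|/r = (8.99×10⁹ N·m²/C²)(1.08×10⁻⁹)(1.71×10⁻⁹)/(0.479) = 3.47×10⁻⁸ J.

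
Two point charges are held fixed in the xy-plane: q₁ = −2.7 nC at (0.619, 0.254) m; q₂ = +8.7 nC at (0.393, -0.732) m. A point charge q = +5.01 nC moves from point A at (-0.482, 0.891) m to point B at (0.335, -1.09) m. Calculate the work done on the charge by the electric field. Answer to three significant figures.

-8.75×10⁻⁷ J

The work done by the electric force is W_field = −ΔU = −q(V_B − V_A) = q(V_A − V_B).
At A: distances to the source charges are 1.27 m, 1.84 m; V_A = Σ kqᵢ/rᵢ = 23.3 V.
At B: distances to the source charges are 1.37 m, 0.363 m; V_B = Σ kqᵢ/rᵢ = 198 V.
ΔV = V_B − V_A = 175 V.
W_field = −qΔV = −(5.01×10⁻⁹ C)(175 V) = -8.75×10⁻⁷ J.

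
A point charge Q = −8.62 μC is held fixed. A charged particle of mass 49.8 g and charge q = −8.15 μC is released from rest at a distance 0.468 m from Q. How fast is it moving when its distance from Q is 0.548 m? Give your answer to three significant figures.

2.81 m/s

Only the electrostatic force acts, so mechanical energy is conserved: ½mv² = U₁ − U₂ = kQq(1/r₁ − 1/r₂).
U₁ − U₂ = (8.99×10⁹ N·m²/C²)(-8.62×10⁻⁶ C)(-8.15×10⁻⁶ C)(1/0.468 − 1/0.548) = 0.197 J.
v = √(2·0.197/0.0498) = 2.81 m/s.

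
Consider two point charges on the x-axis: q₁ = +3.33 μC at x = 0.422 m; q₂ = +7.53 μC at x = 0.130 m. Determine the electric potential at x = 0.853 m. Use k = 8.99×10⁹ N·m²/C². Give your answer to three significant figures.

1.63×10⁵ V

Electric potential is a scalar, so the contributions from each charge add algebraically: V = Σ kqᵢ/rᵢ.
Distances from the field point to each charge: r₁ = 0.431 m, r₂ = 0.723 m.
V = k[(3.33×10⁻⁶)/(0.431) + (7.53×10⁻⁶)/(0.723)] = 1.63×10⁵ V.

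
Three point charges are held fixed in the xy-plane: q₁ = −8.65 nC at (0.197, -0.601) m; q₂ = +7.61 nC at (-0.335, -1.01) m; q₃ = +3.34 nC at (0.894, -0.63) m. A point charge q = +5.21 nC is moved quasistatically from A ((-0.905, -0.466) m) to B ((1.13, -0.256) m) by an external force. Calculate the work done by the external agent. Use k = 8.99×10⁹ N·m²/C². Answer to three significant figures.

-1.13×10⁻⁸ J

For quasistatic motion the external work equals the change in potential energy: W_ext = qΔV = q(V_B − V_A).
At A: distances to the source charges are 1.11 m, 0.788 m, 1.81 m; V_A = Σ kqᵢ/rᵢ = 33.4 V.
At B: distances to the source charges are 0.995 m, 1.65 m, 0.442 m; V_B = Σ kqᵢ/rᵢ = 31.2 V.
ΔV = V_B − V_A = -2.16 V.
W_ext = qΔV = (5.21×10⁻⁹ C)(-2.16 V) = -1.13×10⁻⁸ J.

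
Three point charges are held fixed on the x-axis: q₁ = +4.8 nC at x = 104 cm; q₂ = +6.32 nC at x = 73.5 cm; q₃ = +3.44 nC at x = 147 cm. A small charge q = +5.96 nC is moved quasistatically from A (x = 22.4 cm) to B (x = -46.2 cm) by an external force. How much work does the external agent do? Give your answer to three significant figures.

-5.76×10⁻⁷ J

For quasistatic motion the external work equals the change in potential energy: W_ext = qΔV = q(V_B − V_A).
At A: distances to the source charges are 0.816 m, 0.511 m, 1.25 m; V_A = Σ kqᵢ/rᵢ = 189 V.
At B: distances to the source charges are 1.50 m, 1.20 m, 1.93 m; V_B = Σ kqᵢ/rᵢ = 92.2 V.
ΔV = V_B − V_A = -96.7 V.
W_ext = qΔV = (5.96×10⁻⁹ C)(-96.7 V) = -5.76×10⁻⁷ J.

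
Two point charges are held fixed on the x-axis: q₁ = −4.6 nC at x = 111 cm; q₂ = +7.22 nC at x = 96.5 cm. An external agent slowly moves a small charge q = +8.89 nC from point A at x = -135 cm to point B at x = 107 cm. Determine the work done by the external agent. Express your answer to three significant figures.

-3.80×10⁻⁶ J

For quasistatic motion the external work equals the change in potential energy: W_ext = qΔV = q(V_B − V_A).
At A: distances to the source charges are 2.46 m, 2.31 m; V_A = Σ kqᵢ/rᵢ = 11.2 V.
At B: distances to the source charges are 0.0400 m, 0.105 m; V_B = Σ kqᵢ/rᵢ = -416 V.
ΔV = V_B − V_A = -427 V.
W_ext = qΔV = (8.89×10⁻⁹ C)(-427 V) = -3.80×10⁻⁶ J.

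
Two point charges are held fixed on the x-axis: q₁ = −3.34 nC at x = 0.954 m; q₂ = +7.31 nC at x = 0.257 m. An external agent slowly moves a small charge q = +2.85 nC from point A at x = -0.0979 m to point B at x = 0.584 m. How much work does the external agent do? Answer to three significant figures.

For quasistatic motion the external work equals the change in potential energy: W_ext = qΔV = q(V_B − V_A).
At A: distances to the source charges are 1.05 m, 0.355 m; V_A = Σ kqᵢ/rᵢ = 157 V.
At B: distances to the source charges are 0.370 m, 0.327 m; V_B = Σ kqᵢ/rᵢ = 120 V.
ΔV = V_B − V_A = -36.8 V.
W_ext = qΔV = (2.85×10⁻⁹ C)(-36.8 V) = -1.05×10⁻⁷ J.

-1.05×10⁻⁷ J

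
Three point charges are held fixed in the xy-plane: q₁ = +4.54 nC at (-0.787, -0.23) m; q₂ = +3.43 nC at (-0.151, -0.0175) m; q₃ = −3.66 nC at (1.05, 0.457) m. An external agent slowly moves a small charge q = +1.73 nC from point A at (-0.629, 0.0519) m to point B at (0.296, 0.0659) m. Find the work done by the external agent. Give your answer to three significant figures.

-1.83×10⁻⁷ J

For quasistatic motion the external work equals the change in potential energy: W_ext = qΔV = q(V_B − V_A).
At A: distances to the source charges are 0.323 m, 0.483 m, 1.73 m; V_A = Σ kqᵢ/rᵢ = 171 V.
At B: distances to the source charges are 1.12 m, 0.455 m, 0.849 m; V_B = Σ kqᵢ/rᵢ = 65.4 V.
ΔV = V_B − V_A = -106 V.
W_ext = qΔV = (1.73×10⁻⁹ C)(-106 V) = -1.83×10⁻⁷ J.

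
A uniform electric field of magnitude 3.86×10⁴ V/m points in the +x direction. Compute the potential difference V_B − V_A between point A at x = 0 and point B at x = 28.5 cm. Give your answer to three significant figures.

In a uniform field, potential decreases in the direction of E: V_B − V_A = −E·Δx.
V_B − V_A = −(3.86×10⁴ V/m)(0.285 m) = -1.10×10⁴ V.

-1.10×10⁴ V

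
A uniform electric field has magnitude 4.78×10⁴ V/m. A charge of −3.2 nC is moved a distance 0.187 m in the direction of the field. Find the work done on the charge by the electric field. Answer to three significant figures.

-2.86×10⁻⁵ J

The potential change for a displacement 0.187 m in the direction of the field is ΔV = −Ed = -8940 V.
W_field = −qΔV = -2.86×10⁻⁵ J.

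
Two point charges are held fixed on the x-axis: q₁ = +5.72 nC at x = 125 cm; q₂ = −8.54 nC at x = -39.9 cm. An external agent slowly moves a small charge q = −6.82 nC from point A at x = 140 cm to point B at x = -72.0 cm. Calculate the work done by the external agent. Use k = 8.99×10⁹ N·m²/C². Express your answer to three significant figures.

3.50×10⁻⁶ J

For quasistatic motion the external work equals the change in potential energy: W_ext = qΔV = q(V_B − V_A).
At A: distances to the source charges are 0.150 m, 1.80 m; V_A = Σ kqᵢ/rᵢ = 300 V.
At B: distances to the source charges are 1.97 m, 0.321 m; V_B = Σ kqᵢ/rᵢ = -213 V.
ΔV = V_B − V_A = -513 V.
W_ext = qΔV = (-6.82×10⁻⁹ C)(-513 V) = 3.50×10⁻⁶ J.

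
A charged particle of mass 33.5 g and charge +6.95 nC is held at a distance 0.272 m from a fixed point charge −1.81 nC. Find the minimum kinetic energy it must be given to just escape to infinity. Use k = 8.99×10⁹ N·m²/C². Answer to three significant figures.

To just escape, total mechanical energy must reach zero at infinity: ½mv²_min + U = 0, so ½mv²_min = −U = |kQq|/r.
|U| = |kQq|/r = (8.99×10⁹ N·m²/C²)(1.81×10⁻⁹)(6.95×10⁻⁹)/(0.272) = 4.16×10⁻⁷ J.

4.16×10⁻⁷ J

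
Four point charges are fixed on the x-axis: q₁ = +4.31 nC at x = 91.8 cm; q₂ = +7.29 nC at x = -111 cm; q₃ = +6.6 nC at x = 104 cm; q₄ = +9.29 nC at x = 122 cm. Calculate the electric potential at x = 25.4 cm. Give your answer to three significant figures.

268 V

Electric potential is a scalar, so the contributions from each charge add algebraically: V = Σ kqᵢ/rᵢ.
Distances from the field point to each charge: r₁ = 0.664 m, r₂ = 1.36 m, r₃ = 0.786 m, r₄ = 0.966 m.
V = k[(4.31×10⁻⁹)/(0.664) + (7.29×10⁻⁹)/(1.36) + (6.60×10⁻⁹)/(0.786) + (9.29×10⁻⁹)/(0.966)] = 268 V.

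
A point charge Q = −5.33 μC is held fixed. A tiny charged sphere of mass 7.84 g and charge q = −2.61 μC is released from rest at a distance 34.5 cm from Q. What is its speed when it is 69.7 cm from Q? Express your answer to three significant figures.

Only the electrostatic force acts, so mechanical energy is conserved: ½mv² = U₁ − U₂ = kQq(1/r₁ − 1/r₂).
U₁ − U₂ = (8.99×10⁹ N·m²/C²)(-5.33×10⁻⁶ C)(-2.61×10⁻⁶ C)(1/0.345 − 1/0.697) = 0.183 J.
v = √(2·0.183/7.84×10⁻³) = 6.83 m/s.

6.83 m/s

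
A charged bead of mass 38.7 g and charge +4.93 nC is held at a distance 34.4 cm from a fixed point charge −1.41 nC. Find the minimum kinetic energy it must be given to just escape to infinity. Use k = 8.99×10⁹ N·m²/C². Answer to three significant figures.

1.82×10⁻⁷ J

To just escape, total mechanical energy must reach zero at infinity: ½mv²_min + U = 0, so ½mv²_min = −U = |kQq|/r.
|U| = |kQq|/r = (8.99×10⁹ N·m²/C²)(1.41×10⁻⁹)(4.93×10⁻⁹)/(0.344) = 1.82×10⁻⁷ J.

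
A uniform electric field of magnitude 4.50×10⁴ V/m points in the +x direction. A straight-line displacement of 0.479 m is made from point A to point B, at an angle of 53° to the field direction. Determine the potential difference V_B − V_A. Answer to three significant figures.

-1.30×10⁴ V

Only the component of displacement along E changes the potential: ΔV = −E·d·cosθ.
ΔV = −(4.50×10⁴ V/m)(0.479 m)cos53° = -1.30×10⁴ V.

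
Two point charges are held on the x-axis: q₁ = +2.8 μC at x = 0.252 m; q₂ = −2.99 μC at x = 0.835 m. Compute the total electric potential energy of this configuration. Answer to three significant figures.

The work to assemble the configuration equals its total potential energy, U = Σ kqᵢqⱼ/rᵢⱼ over all pairs.
Pair separations: r₁₂ = 0.583 m.
U = (-0.129) = -0.129 J.

-0.129 J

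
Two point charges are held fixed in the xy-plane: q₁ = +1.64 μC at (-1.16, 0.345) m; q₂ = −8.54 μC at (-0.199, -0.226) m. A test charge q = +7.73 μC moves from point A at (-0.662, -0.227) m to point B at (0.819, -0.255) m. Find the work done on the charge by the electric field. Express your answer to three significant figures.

-0.604 J

The work done by the electric force is W_field = −ΔU = −q(V_B − V_A) = q(V_A − V_B).
At A: distances to the source charges are 0.758 m, 0.463 m; V_A = Σ kqᵢ/rᵢ = -1.46×10⁵ V.
At B: distances to the source charges are 2.07 m, 1.02 m; V_B = Σ kqᵢ/rᵢ = -6.83×10⁴ V.
ΔV = V_B − V_A = 7.81×10⁴ V.
W_field = −qΔV = −(7.73×10⁻⁶ C)(7.81×10⁴ V) = -0.604 J.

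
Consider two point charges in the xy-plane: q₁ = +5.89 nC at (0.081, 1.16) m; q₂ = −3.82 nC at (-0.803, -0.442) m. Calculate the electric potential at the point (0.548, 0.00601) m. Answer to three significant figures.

The total potential is the scalar sum of each charge's contribution, V = Σ kqᵢ/rᵢ.
Distances from the field point to each charge: r₁ = 1.24 m, r₂ = 1.42 m.
V = k[(5.89×10⁻⁹)/(1.24) + (-3.82×10⁻⁹)/(1.42)] = 18.4 V.

18.4 V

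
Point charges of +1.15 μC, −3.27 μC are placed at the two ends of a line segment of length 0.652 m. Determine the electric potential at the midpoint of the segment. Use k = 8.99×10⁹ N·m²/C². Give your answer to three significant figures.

Electric potential is a scalar, so the contributions from each charge add algebraically: V = Σ kqᵢ/rᵢ.
Each charge is 0.326 m from the midpoint.
V = k[(1.15×10⁻⁶)/(0.326) + (-3.27×10⁻⁶)/(0.326)] = -5.85×10⁴ V.

-5.85×10⁴ V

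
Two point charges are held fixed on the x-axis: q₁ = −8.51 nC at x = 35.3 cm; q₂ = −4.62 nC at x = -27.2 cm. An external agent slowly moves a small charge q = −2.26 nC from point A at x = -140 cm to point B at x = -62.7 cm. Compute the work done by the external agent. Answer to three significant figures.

For quasistatic motion the external work equals the change in potential energy: W_ext = qΔV = q(V_B − V_A).
At A: distances to the source charges are 1.75 m, 1.13 m; V_A = Σ kqᵢ/rᵢ = -80.5 V.
At B: distances to the source charges are 0.980 m, 0.355 m; V_B = Σ kqᵢ/rᵢ = -195 V.
ΔV = V_B − V_A = -115 V.
W_ext = qΔV = (-2.26×10⁻⁹ C)(-115 V) = 2.59×10⁻⁷ J.

2.59×10⁻⁷ J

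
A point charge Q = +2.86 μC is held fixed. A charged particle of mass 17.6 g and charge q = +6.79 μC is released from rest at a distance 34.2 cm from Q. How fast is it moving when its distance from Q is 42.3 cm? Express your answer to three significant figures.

3.33 m/s

Only the electrostatic force acts, so mechanical energy is conserved: ½mv² = U₁ − U₂ = kQq(1/r₁ − 1/r₂).
U₁ − U₂ = (8.99×10⁹ N·m²/C²)(2.86×10⁻⁶ C)(6.79×10⁻⁶ C)(1/0.342 − 1/0.423) = 0.0977 J.
v = √(2·0.0977/0.0176) = 3.33 m/s.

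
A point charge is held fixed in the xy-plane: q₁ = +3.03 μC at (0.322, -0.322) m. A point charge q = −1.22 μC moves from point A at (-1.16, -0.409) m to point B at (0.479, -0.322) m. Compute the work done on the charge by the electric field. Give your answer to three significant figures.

The work done by the electric force is W_field = −ΔU = −q(V_B − V_A) = q(V_A − V_B).
At A: distance to the source charge is 1.48 m; V_A = kq₁/r = 1.83×10⁴ V.
At B: distance to the source charge is 0.157 m; V_B = kq₁/r = 1.74×10⁵ V.
ΔV = V_B − V_A = 1.55×10⁵ V.
W_field = −qΔV = −(-1.22×10⁻⁶ C)(1.55×10⁵ V) = 0.189 J.

0.189 J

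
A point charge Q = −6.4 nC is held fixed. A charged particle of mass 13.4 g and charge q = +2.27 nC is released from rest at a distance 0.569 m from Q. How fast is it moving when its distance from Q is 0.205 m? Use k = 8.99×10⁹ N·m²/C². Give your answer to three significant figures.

7.80×10⁻³ m/s

Only the electrostatic force acts, so mechanical energy is conserved: ½mv² = U₁ − U₂ = kQq(1/r₁ − 1/r₂).
U₁ − U₂ = (8.99×10⁹ N·m²/C²)(-6.40×10⁻⁹ C)(2.27×10⁻⁹ C)(1/0.569 − 1/0.205) = 4.08×10⁻⁷ J.
v = √(2·4.08×10⁻⁷/0.0134) = 7.80×10⁻³ m/s.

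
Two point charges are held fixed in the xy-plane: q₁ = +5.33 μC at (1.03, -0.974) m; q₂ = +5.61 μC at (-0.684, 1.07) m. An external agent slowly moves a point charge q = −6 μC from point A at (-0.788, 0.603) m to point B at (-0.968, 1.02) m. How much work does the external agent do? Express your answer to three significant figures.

For quasistatic motion the external work equals the change in potential energy: W_ext = qΔV = q(V_B − V_A).
At A: distances to the source charges are 2.41 m, 0.478 m; V_A = Σ kqᵢ/rᵢ = 1.25×10⁵ V.
At B: distances to the source charges are 2.82 m, 0.288 m; V_B = Σ kqᵢ/rᵢ = 1.92×10⁵ V.
ΔV = V_B − V_A = 6.65×10⁴ V.
W_ext = qΔV = (-6.00×10⁻⁶ C)(6.65×10⁴ V) = -0.399 J.

-0.399 J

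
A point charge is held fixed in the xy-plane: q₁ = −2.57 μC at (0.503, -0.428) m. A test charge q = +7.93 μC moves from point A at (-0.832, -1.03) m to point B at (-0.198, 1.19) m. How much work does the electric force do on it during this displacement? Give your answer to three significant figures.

-0.0212 J

The work done by the electric force is W_field = −ΔU = −q(V_B − V_A) = q(V_A − V_B).
At A: distance to the source charge is 1.46 m; V_A = kq₁/r = -1.58×10⁴ V.
At B: distance to the source charge is 1.76 m; V_B = kq₁/r = -1.31×10⁴ V.
ΔV = V_B − V_A = 2670 V.
W_field = −qΔV = −(7.93×10⁻⁶ C)(2670 V) = -0.0212 J.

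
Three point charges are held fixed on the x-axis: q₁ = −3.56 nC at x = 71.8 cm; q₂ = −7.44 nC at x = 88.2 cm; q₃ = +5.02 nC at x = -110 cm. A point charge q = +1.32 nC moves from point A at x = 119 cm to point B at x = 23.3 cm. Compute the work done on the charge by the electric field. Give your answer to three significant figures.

-1.72×10⁻⁷ J

The work done by the electric force is W_field = −ΔU = −q(V_B − V_A) = q(V_A − V_B).
At A: distances to the source charges are 0.472 m, 0.308 m, 2.29 m; V_A = Σ kqᵢ/rᵢ = -265 V.
At B: distances to the source charges are 0.485 m, 0.649 m, 1.33 m; V_B = Σ kqᵢ/rᵢ = -135 V.
ΔV = V_B − V_A = 130 V.
W_field = −qΔV = −(1.32×10⁻⁹ C)(130 V) = -1.72×10⁻⁷ J.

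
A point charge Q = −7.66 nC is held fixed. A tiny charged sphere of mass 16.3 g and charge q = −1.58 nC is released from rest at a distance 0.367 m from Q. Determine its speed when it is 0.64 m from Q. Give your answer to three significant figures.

Only the electrostatic force acts, so mechanical energy is conserved: ½mv² = U₁ − U₂ = kQq(1/r₁ − 1/r₂).
U₁ − U₂ = (8.99×10⁹ N·m²/C²)(-7.66×10⁻⁹ C)(-1.58×10⁻⁹ C)(1/0.367 − 1/0.640) = 1.26×10⁻⁷ J.
v = √(2·1.26×10⁻⁷/0.0163) = 3.94×10⁻³ m/s.

3.94×10⁻³ m/s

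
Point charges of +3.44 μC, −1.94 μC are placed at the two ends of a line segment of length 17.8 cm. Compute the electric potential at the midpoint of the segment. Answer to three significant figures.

1.52×10⁵ V

The total potential is the scalar sum of each charge's contribution, V = Σ kqᵢ/rᵢ.
Each charge is 0.0890 m from the midpoint.
V = k[(3.44×10⁻⁶)/(0.0890) + (-1.94×10⁻⁶)/(0.0890)] = 1.52×10⁵ V.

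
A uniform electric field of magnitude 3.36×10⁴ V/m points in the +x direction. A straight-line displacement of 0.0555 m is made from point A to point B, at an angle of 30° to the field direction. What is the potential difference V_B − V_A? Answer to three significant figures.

Only the component of displacement along E changes the potential: ΔV = −E·d·cosθ.
ΔV = −(3.36×10⁴ V/m)(0.0555 m)cos30° = -1610 V.

-1610 V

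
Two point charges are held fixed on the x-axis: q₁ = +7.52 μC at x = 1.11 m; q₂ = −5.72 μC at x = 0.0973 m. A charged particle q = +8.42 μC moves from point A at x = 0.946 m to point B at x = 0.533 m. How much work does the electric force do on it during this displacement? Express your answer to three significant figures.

The work done by the electric force is W_field = −ΔU = −q(V_B − V_A) = q(V_A − V_B).
At A: distances to the source charges are 0.164 m, 0.849 m; V_A = Σ kqᵢ/rᵢ = 3.52×10⁵ V.
At B: distances to the source charges are 0.577 m, 0.436 m; V_B = Σ kqᵢ/rᵢ = -857 V.
ΔV = V_B − V_A = -3.52×10⁵ V.
W_field = −qΔV = −(8.42×10⁻⁶ C)(-3.52×10⁵ V) = 2.97 J.

2.97 J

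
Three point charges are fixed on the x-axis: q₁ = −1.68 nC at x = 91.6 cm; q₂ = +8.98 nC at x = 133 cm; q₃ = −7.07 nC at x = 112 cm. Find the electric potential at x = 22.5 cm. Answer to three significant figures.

-19.8 V

Electric potential is a scalar, so the contributions from each charge add algebraically: V = Σ kqᵢ/rᵢ.
Distances from the field point to each charge: r₁ = 0.691 m, r₂ = 1.10 m, r₃ = 0.895 m.
V = k[(-1.68×10⁻⁹)/(0.691) + (8.98×10⁻⁹)/(1.10) + (-7.07×10⁻⁹)/(0.895)] = -19.8 V.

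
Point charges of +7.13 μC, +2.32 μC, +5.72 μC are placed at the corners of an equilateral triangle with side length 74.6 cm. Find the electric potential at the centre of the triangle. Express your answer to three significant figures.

3.17×10⁵ V

The total potential is the scalar sum of each charge's contribution, V = Σ kqᵢ/rᵢ.
The distance from each vertex to the centroid is a/√3 = 0.431 m.
V = k[(7.13×10⁻⁶)/(0.431) + (2.32×10⁻⁶)/(0.431) + (5.72×10⁻⁶)/(0.431)] = 3.17×10⁵ V.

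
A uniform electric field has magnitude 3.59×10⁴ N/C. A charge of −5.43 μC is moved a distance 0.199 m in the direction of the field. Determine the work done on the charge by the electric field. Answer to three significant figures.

-0.0388 J

The potential change for a displacement 0.199 m in the direction of the field is ΔV = −Ed = -7140 V.
W_field = −qΔV = -0.0388 J.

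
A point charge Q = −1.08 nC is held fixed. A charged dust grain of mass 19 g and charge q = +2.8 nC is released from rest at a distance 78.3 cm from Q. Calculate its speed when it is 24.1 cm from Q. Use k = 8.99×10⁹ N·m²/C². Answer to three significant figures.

Only the electrostatic force acts, so mechanical energy is conserved: ½mv² = U₁ − U₂ = kQq(1/r₁ − 1/r₂).
U₁ − U₂ = (8.99×10⁹ N·m²/C²)(-1.08×10⁻⁹ C)(2.80×10⁻⁹ C)(1/0.783 − 1/0.241) = 7.81×10⁻⁸ J.
v = √(2·7.81×10⁻⁸/0.0190) = 2.87×10⁻³ m/s.

2.87×10⁻³ m/s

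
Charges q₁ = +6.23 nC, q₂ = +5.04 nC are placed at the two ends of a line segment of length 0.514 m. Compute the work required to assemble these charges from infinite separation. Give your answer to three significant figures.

5.49×10⁻⁷ J

The work to assemble the configuration equals its total potential energy, U = Σ kqᵢqⱼ/rᵢⱼ over all pairs.
The separation is r = 0.514 m.
U = (5.49×10⁻⁷) = 5.49×10⁻⁷ J.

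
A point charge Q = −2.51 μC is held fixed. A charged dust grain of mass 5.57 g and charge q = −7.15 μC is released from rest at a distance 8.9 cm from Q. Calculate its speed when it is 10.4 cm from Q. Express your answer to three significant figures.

Only the electrostatic force acts, so mechanical energy is conserved: ½mv² = U₁ − U₂ = kQq(1/r₁ − 1/r₂).
U₁ − U₂ = (8.99×10⁹ N·m²/C²)(-2.51×10⁻⁶ C)(-7.15×10⁻⁶ C)(1/0.0890 − 1/0.104) = 0.261 J.
v = √(2·0.261/5.57×10⁻³) = 9.69 m/s.

9.69 m/s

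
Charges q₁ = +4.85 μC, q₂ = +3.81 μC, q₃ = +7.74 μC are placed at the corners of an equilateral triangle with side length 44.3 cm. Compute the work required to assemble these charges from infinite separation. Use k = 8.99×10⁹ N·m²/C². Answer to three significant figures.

The work to assemble the configuration equals its total potential energy, U = Σ kqᵢqⱼ/rᵢⱼ over all pairs.
All three pair separations equal the side length, 0.443 m.
U = (0.375) + (0.762) + (0.598) = 1.74 J.

1.74 J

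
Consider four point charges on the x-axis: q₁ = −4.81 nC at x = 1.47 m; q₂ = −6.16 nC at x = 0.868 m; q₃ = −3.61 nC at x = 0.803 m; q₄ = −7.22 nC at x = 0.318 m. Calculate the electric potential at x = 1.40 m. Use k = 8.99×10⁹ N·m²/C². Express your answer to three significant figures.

-836 V

Electric potential is a scalar, so the contributions from each charge add algebraically: V = Σ kqᵢ/rᵢ.
Distances from the field point to each charge: r₁ = 0.0700 m, r₂ = 0.532 m, r₃ = 0.597 m, r₄ = 1.08 m.
V = k[(-4.81×10⁻⁹)/(0.0700) + (-6.16×10⁻⁹)/(0.532) + (-3.61×10⁻⁹)/(0.597) + (-7.22×10⁻⁹)/(1.08)] = -836 V.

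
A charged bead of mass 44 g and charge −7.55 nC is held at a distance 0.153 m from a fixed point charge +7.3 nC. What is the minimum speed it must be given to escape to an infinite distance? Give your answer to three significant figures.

0.0121 m/s

To just escape, total mechanical energy must reach zero at infinity: ½mv²_min + U = 0, so ½mv²_min = −U = |kQq|/r.
|U| = |kQq|/r = (8.99×10⁹ N·m²/C²)(7.30×10⁻⁹)(7.55×10⁻⁹)/(0.153) = 3.24×10⁻⁶ J.
v_min = √(2|U|/m) = √(2·3.24×10⁻⁶/0.0440) = 0.0121 m/s.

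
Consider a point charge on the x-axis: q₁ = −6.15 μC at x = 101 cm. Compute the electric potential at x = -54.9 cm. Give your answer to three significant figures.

The total potential is the scalar sum of each charge's contribution, V = Σ kqᵢ/rᵢ.
V = k[(-6.15×10⁻⁶)/(1.56)] = -3.55×10⁴ V.

-3.55×10⁴ V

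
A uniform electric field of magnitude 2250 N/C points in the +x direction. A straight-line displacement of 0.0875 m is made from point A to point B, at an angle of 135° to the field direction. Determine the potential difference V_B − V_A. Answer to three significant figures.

Only the component of displacement along E changes the potential: ΔV = −E·d·cosθ.
ΔV = −(2250 V/m)(0.0875 m)cos135° = 139 V.

139 V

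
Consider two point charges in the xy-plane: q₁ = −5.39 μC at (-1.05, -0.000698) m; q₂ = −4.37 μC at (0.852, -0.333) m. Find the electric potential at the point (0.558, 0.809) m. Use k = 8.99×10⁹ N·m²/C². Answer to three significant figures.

The total potential is the scalar sum of each charge's contribution, V = Σ kqᵢ/rᵢ.
Distances from the field point to each charge: r₁ = 1.80 m, r₂ = 1.18 m.
V = k[(-5.39×10⁻⁶)/(1.80) + (-4.37×10⁻⁶)/(1.18)] = -6.02×10⁴ V.

-6.02×10⁴ V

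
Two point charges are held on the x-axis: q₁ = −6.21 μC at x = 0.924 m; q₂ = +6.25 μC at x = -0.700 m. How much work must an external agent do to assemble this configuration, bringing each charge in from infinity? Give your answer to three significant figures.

-0.215 J

The work to assemble the configuration equals its total potential energy, U = Σ kqᵢqⱼ/rᵢⱼ over all pairs.
Pair separations: r₁₂ = 1.62 m.
U = (-0.215) = -0.215 J.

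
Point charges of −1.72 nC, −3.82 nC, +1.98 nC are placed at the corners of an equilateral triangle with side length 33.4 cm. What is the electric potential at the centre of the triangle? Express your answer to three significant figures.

Electric potential is a scalar, so the contributions from each charge add algebraically: V = Σ kqᵢ/rᵢ.
The distance from each vertex to the centroid is a/√3 = 0.193 m.
V = k[(-1.72×10⁻⁹)/(0.193) + (-3.82×10⁻⁹)/(0.193) + (1.98×10⁻⁹)/(0.193)] = -166 V.

-166 V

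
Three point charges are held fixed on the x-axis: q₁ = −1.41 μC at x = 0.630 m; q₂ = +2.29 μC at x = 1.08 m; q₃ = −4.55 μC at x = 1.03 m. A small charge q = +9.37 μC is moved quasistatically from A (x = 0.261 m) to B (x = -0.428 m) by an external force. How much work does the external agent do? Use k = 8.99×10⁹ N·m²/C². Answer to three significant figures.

For quasistatic motion the external work equals the change in potential energy: W_ext = qΔV = q(V_B − V_A).
At A: distances to the source charges are 0.369 m, 0.819 m, 0.769 m; V_A = Σ kqᵢ/rᵢ = -6.24×10⁴ V.
At B: distances to the source charges are 1.06 m, 1.51 m, 1.46 m; V_B = Σ kqᵢ/rᵢ = -2.64×10⁴ V.
ΔV = V_B − V_A = 3.60×10⁴ V.
W_ext = qΔV = (9.37×10⁻⁶ C)(3.60×10⁴ V) = 0.338 J.

0.338 J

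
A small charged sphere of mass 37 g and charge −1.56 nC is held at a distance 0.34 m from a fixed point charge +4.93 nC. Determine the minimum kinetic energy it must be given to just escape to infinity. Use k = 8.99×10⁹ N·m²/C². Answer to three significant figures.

To just escape, total mechanical energy must reach zero at infinity: ½mv²_min + U = 0, so ½mv²_min = −U = |kQq|/r.
|U| = |kQq|/r = (8.99×10⁹ N·m²/C²)(4.93×10⁻⁹)(1.56×10⁻⁹)/(0.340) = 2.03×10⁻⁷ J.

2.03×10⁻⁷ J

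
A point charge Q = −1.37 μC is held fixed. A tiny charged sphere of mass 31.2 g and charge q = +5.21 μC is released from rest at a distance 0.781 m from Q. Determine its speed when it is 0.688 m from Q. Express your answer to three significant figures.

Only the electrostatic force acts, so mechanical energy is conserved: ½mv² = U₁ − U₂ = kQq(1/r₁ − 1/r₂).
U₁ − U₂ = (8.99×10⁹ N·m²/C²)(-1.37×10⁻⁶ C)(5.21×10⁻⁶ C)(1/0.781 − 1/0.688) = 0.0111 J.
v = √(2·0.0111/0.0312) = 0.844 m/s.

0.844 m/s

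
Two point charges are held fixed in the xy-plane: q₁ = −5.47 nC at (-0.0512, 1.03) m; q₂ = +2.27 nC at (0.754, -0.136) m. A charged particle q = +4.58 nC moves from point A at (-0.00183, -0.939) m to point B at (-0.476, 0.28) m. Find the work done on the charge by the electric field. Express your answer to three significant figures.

1.60×10⁻⁷ J

The work done by the electric force is W_field = −ΔU = −q(V_B − V_A) = q(V_A − V_B).
At A: distances to the source charges are 1.97 m, 1.10 m; V_A = Σ kqᵢ/rᵢ = -6.46 V.
At B: distances to the source charges are 0.862 m, 1.30 m; V_B = Σ kqᵢ/rᵢ = -41.3 V.
ΔV = V_B − V_A = -34.9 V.
W_field = −qΔV = −(4.58×10⁻⁹ C)(-34.9 V) = 1.60×10⁻⁷ J.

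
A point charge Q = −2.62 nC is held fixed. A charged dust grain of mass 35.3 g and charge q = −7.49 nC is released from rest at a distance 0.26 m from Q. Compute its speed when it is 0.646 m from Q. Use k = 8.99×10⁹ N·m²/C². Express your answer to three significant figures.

4.79×10⁻³ m/s

Only the electrostatic force acts, so mechanical energy is conserved: ½mv² = U₁ − U₂ = kQq(1/r₁ − 1/r₂).
U₁ − U₂ = (8.99×10⁹ N·m²/C²)(-2.62×10⁻⁹ C)(-7.49×10⁻⁹ C)(1/0.260 − 1/0.646) = 4.05×10⁻⁷ J.
v = √(2·4.05×10⁻⁷/0.0353) = 4.79×10⁻³ m/s.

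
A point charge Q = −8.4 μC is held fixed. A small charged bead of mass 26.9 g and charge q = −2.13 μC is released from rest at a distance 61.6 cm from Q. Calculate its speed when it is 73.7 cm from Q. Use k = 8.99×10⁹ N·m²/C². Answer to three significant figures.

1.79 m/s

Only the electrostatic force acts, so mechanical energy is conserved: ½mv² = U₁ − U₂ = kQq(1/r₁ − 1/r₂).
U₁ − U₂ = (8.99×10⁹ N·m²/C²)(-8.40×10⁻⁶ C)(-2.13×10⁻⁶ C)(1/0.616 − 1/0.737) = 0.0429 J.
v = √(2·0.0429/0.0269) = 1.79 m/s.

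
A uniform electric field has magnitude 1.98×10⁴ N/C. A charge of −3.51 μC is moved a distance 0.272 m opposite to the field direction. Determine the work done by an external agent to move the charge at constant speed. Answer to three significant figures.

The potential change for a displacement 0.272 m opposite to the field direction is ΔV = +Ed = 5390 V.
W_ext = qΔV = -0.0189 J.

-0.0189 J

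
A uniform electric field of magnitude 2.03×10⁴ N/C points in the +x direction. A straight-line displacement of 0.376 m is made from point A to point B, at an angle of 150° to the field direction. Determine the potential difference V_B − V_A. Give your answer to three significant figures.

Only the component of displacement along E changes the potential: ΔV = −E·d·cosθ.
ΔV = −(2.03×10⁴ V/m)(0.376 m)cos150° = 6610 V.

6610 V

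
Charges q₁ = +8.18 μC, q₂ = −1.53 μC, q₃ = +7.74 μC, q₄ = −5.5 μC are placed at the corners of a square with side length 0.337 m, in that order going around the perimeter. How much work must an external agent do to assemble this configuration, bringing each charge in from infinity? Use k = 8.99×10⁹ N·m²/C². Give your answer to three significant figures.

-1.63 J

The work to assemble the configuration equals its total potential energy, U = Σ kqᵢqⱼ/rᵢⱼ over all pairs.
The four side pairs have separation 0.337 m and the two diagonal pairs 0.477 m.
Summing all 6 pair terms gives U = -1.63 J.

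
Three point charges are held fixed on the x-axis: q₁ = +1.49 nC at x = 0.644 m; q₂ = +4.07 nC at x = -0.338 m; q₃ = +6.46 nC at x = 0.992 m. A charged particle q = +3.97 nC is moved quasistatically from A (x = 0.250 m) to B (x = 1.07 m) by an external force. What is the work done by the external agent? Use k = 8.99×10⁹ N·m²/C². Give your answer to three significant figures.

2.49×10⁻⁶ J

For quasistatic motion the external work equals the change in potential energy: W_ext = qΔV = q(V_B − V_A).
At A: distances to the source charges are 0.394 m, 0.588 m, 0.742 m; V_A = Σ kqᵢ/rᵢ = 174 V.
At B: distances to the source charges are 0.426 m, 1.41 m, 0.0780 m; V_B = Σ kqᵢ/rᵢ = 802 V.
ΔV = V_B − V_A = 627 V.
W_ext = qΔV = (3.97×10⁻⁹ C)(627 V) = 2.49×10⁻⁶ J.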